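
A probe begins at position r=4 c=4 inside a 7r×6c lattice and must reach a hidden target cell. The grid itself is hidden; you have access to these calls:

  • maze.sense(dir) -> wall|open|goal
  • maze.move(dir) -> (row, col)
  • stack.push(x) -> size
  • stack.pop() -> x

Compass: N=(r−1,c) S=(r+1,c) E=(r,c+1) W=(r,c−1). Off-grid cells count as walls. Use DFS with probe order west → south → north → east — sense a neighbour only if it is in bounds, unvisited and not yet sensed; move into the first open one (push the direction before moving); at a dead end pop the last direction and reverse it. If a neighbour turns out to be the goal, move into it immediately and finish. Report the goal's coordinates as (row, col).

I run maze.sense with dir: west, — result: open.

I invoke stack.push with x: west, and observe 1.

Calling maze.move with dir: west, which returns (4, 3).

I run maze.sense with dir: west, and observe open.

Invoking stack.push with x: west, giving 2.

Invoking maze.move with dir: west, yielding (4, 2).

I use maze.sense with dir: west, — result: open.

I call stack.push with x: west, yielding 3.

Using maze.move with dir: west, → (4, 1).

I run maze.sense with dir: west, → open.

I try stack.push with x: west, and get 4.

Next I call maze.move with dir: west, → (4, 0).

Calling maze.sense with dir: south, : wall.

Using maze.sense with dir: north, which returns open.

Now I run stack.push with x: north, → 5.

I call maze.move with dir: north, which returns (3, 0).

Invoking maze.sense with dir: north, and get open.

Invoking stack.push with x: north, and see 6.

Now I run maze.move with dir: north, which returns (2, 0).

Invoking maze.sense with dir: north, → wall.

Then maze.sense with dir: east, which returns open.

I run stack.push with x: east, giving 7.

I try maze.move with dir: east, and observe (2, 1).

Then maze.sense with dir: south, → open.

Now I run stack.push with x: south, → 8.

Invoking maze.move with dir: south, and observe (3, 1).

I invoke maze.sense with dir: east, → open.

I invoke stack.push with x: east, and get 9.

I run maze.move with dir: east, yielding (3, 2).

Using maze.sense with dir: north, → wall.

Calling maze.sense with dir: east, giving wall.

Invoking stack.pop(), → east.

Invoking maze.move with dir: west, → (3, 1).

Using stack.pop, and see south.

I try maze.move with dir: north, yielding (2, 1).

I use maze.sense with dir: north, and observe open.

I use stack.push with x: north, giving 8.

Next I call maze.move with dir: north, which returns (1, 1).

I try maze.sense with dir: north, and see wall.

I call maze.sense with dir: east, — result: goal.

Calling maze.move with dir: east, and observe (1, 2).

Answer: (1, 2)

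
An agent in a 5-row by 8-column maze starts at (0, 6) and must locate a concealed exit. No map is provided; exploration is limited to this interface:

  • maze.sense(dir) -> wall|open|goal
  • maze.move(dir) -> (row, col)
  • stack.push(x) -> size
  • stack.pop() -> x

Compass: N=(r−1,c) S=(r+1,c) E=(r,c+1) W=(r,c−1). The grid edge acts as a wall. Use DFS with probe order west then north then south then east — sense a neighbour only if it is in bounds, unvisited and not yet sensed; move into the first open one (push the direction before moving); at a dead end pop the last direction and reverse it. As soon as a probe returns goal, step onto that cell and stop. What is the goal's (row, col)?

// 1. maze.sense(dir='west') ~> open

// 2. stack.push(x='west') ~> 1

// 3. maze.move(dir='west') ~> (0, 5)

// 4. maze.sense(dir='west') ~> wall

// 5. maze.sense(dir='south') ~> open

// 6. stack.push(x='south') ~> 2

// 7. maze.move(dir='south') ~> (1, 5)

// 8. maze.sense(dir='west') ~> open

// 9. stack.push(x='west') ~> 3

// 10. maze.move(dir='west') ~> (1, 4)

// 11. maze.sense(dir='west') ~> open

// 12. stack.push(x='west') ~> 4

// 13. maze.move(dir='west') ~> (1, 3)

// 14. maze.sense(dir='west') ~> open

// 15. stack.push(x='west') ~> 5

// 16. maze.move(dir='west') ~> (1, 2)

// 17. maze.sense(dir='west') ~> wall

// 18. maze.sense(dir='north') ~> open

// 19. stack.push(x='north') ~> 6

// 20. maze.move(dir='north') ~> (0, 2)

// 21. maze.sense(dir='west') ~> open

// 22. stack.push(x='west') ~> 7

// 23. maze.move(dir='west') ~> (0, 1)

// 24. maze.sense(dir='west') ~> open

// 25. stack.push(x='west') ~> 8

// 26. maze.move(dir='west') ~> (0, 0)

// 27. maze.sense(dir='south') ~> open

// 28. stack.push(x='south') ~> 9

// 29. maze.move(dir='south') ~> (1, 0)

// 30. maze.sense(dir='south') ~> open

// 31. stack.push(x='south') ~> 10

// 32. maze.move(dir='south') ~> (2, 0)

// 33. maze.sense(dir='south') ~> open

// 34. stack.push(x='south') ~> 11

// 35. maze.move(dir='south') ~> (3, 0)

// 36. maze.sense(dir='south') ~> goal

// 37. maze.move(dir='south') ~> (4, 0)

Answer: (4, 0)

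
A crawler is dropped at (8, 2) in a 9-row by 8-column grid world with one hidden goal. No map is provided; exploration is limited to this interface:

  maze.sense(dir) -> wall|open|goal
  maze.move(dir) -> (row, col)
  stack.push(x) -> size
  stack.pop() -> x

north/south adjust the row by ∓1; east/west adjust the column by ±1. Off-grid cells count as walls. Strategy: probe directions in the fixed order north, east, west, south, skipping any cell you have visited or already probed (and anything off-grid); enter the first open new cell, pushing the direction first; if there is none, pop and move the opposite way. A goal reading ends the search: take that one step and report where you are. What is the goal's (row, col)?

% maze.sense(dir→north) => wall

% maze.sense(dir→east) => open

% stack.push(x→east) => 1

% maze.move(dir→east) => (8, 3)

% maze.sense(dir→north) => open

% stack.push(x→north) => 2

% maze.move(dir→north) => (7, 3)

% maze.sense(dir→north) => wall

% maze.sense(dir→east) => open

% stack.push(x→east) => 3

% maze.move(dir→east) => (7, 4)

% maze.sense(dir→north) => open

% stack.push(x→north) => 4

% maze.move(dir→north) => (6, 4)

% maze.sense(dir→north) => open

% stack.push(x→north) => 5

% maze.move(dir→north) => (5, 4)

% maze.sense(dir→north) => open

% stack.push(x→north) => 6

% maze.move(dir→north) => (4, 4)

% maze.sense(dir→north) => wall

% maze.sense(dir→east) => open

% stack.push(x→east) => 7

% maze.move(dir→east) => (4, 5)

% maze.sense(dir→north) => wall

% maze.sense(dir→east) => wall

% maze.sense(dir→south) => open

% stack.push(x→south) => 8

% maze.move(dir→south) => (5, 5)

% maze.sense(dir→east) => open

% stack.push(x→east) => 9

% maze.move(dir→east) => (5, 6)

% maze.sense(dir→east) => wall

% maze.sense(dir→south) => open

% stack.push(x→south) => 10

% maze.move(dir→south) => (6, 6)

% maze.sense(dir→east) => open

% stack.push(x→east) => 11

% maze.move(dir→east) => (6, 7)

% maze.sense(dir→south) => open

% stack.push(x→south) => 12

% maze.move(dir→south) => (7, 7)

% maze.sense(dir→west) => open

% stack.push(x→west) => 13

% maze.move(dir→west) => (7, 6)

% maze.sense(dir→west) => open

% stack.push(x→west) => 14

% maze.move(dir→west) => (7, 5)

% maze.sense(dir→north) => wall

% maze.sense(dir→south) => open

% stack.push(x→south) => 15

% maze.move(dir→south) => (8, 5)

% maze.sense(dir→east) => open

% stack.push(x→east) => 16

% maze.move(dir→east) => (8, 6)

% maze.sense(dir→east) => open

% stack.push(x→east) => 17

% maze.move(dir→east) => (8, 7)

% stack.pop() => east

% maze.move(dir→west) => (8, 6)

% stack.pop() => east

% maze.move(dir→west) => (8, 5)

% maze.sense(dir→west) => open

% stack.push(x→west) => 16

% maze.move(dir→west) => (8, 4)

% stack.pop() => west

% maze.move(dir→east) => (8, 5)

% stack.pop() => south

% maze.move(dir→north) => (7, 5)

% stack.pop() => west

% maze.move(dir→east) => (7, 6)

% stack.pop() => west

% maze.move(dir→east) => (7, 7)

% stack.pop() => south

% maze.move(dir→north) => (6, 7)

% stack.pop() => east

% maze.move(dir→west) => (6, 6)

% stack.pop() => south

% maze.move(dir→north) => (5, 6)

% stack.pop() => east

% maze.move(dir→west) => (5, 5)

% stack.pop() => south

% maze.move(dir→north) => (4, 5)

% stack.pop() => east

% maze.move(dir→west) => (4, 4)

% maze.sense(dir→west) => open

% stack.push(x→west) => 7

% maze.move(dir→west) => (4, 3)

% maze.sense(dir→north) => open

% stack.push(x→north) => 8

% maze.move(dir→north) => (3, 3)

% maze.sense(dir→north) => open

% stack.push(x→north) => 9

% maze.move(dir→north) => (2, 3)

% maze.sense(dir→north) => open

% stack.push(x→north) => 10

% maze.move(dir→north) => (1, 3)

% maze.sense(dir→north) => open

% stack.push(x→north) => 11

% maze.move(dir→north) => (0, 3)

% maze.sense(dir→east) => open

% stack.push(x→east) => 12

% maze.move(dir→east) => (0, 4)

% maze.sense(dir→east) => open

% stack.push(x→east) => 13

% maze.move(dir→east) => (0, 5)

% maze.sense(dir→east) => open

% stack.push(x→east) => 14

% maze.move(dir→east) => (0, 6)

% maze.sense(dir→east) => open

% stack.push(x→east) => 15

% maze.move(dir→east) => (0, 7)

% maze.sense(dir→south) => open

% stack.push(x→south) => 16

% maze.move(dir→south) => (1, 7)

% maze.sense(dir→west) => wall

% maze.sense(dir→south) => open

% stack.push(x→south) => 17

% maze.move(dir→south) => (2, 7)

% maze.sense(dir→west) => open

% stack.push(x→west) => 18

% maze.move(dir→west) => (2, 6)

% maze.sense(dir→west) => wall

% maze.sense(dir→south) => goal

% maze.move(dir→south) => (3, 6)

Answer: (3, 6)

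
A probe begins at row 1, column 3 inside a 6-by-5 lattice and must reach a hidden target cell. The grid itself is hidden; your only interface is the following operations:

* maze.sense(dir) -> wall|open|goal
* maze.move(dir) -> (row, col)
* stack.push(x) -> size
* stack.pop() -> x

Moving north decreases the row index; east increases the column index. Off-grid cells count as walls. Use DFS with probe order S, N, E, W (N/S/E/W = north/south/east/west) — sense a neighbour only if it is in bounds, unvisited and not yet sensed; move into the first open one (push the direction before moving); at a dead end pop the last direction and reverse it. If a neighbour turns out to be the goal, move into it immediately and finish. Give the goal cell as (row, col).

Act: maze.sense[dir=south]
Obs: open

Act: stack.push[x=south]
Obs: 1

Act: maze.move[dir=south]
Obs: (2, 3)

Act: maze.sense[dir=south]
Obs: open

Act: stack.push[x=south]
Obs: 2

Act: maze.move[dir=south]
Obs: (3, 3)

Act: maze.sense[dir=south]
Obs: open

Act: stack.push[x=south]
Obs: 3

Act: maze.move[dir=south]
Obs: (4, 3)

Act: maze.sense[dir=south]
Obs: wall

Act: maze.sense[dir=east]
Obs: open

Act: stack.push[x=east]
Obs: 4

Act: maze.move[dir=east]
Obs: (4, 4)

Act: maze.sense[dir=south]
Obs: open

Act: stack.push[x=south]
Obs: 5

Act: maze.move[dir=south]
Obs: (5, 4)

Act: stack.pop[]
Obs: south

Act: maze.move[dir=north]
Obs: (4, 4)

Act: maze.sense[dir=north]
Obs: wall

Act: stack.pop[]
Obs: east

Act: maze.move[dir=west]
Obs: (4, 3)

Act: maze.sense[dir=west]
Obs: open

Act: stack.push[x=west]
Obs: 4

Act: maze.move[dir=west]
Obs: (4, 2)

Act: maze.sense[dir=south]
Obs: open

Act: stack.push[x=south]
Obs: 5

Act: maze.move[dir=south]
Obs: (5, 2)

Act: maze.sense[dir=west]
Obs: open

Act: stack.push[x=west]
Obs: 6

Act: maze.move[dir=west]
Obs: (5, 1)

Act: maze.sense[dir=north]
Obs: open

Act: stack.push[x=north]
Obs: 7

Act: maze.move[dir=north]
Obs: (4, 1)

Act: maze.sense[dir=north]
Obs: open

Act: stack.push[x=north]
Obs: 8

Act: maze.move[dir=north]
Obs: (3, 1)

Act: maze.sense[dir=north]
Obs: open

Act: stack.push[x=north]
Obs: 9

Act: maze.move[dir=north]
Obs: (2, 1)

Act: maze.sense[dir=north]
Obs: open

Act: stack.push[x=north]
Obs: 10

Act: maze.move[dir=north]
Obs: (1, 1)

Act: maze.sense[dir=north]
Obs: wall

Act: maze.sense[dir=east]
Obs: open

Act: stack.push[x=east]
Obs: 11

Act: maze.move[dir=east]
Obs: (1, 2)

Act: maze.sense[dir=south]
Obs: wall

Act: maze.sense[dir=north]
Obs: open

Act: stack.push[x=north]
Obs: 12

Act: maze.move[dir=north]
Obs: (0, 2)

Act: maze.sense[dir=east]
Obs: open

Act: stack.push[x=east]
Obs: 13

Act: maze.move[dir=east]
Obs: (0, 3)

Act: maze.sense[dir=east]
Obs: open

Act: stack.push[x=east]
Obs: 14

Act: maze.move[dir=east]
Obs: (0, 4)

Act: maze.sense[dir=south]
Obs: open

Act: stack.push[x=south]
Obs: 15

Act: maze.move[dir=south]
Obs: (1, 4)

Act: maze.sense[dir=south]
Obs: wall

Act: stack.pop[]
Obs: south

Act: maze.move[dir=north]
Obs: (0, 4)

Act: stack.pop[]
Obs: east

Act: maze.move[dir=west]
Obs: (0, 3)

Act: stack.pop[]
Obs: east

Act: maze.move[dir=west]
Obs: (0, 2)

Act: stack.pop[]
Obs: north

Act: maze.move[dir=south]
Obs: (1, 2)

Act: stack.pop[]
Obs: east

Act: maze.move[dir=west]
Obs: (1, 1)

Act: maze.sense[dir=west]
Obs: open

Act: stack.push[x=west]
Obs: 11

Act: maze.move[dir=west]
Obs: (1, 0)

Act: maze.sense[dir=south]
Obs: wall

Act: maze.sense[dir=north]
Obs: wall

Act: stack.pop[]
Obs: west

Act: maze.move[dir=east]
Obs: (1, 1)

Act: stack.pop[]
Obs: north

Act: maze.move[dir=south]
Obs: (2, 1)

Act: stack.pop[]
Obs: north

Act: maze.move[dir=south]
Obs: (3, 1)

Act: maze.sense[dir=east]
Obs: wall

Act: maze.sense[dir=west]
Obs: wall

Act: stack.pop[]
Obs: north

Act: maze.move[dir=south]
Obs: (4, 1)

Act: maze.sense[dir=west]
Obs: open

Act: stack.push[x=west]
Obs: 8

Act: maze.move[dir=west]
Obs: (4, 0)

Act: maze.sense[dir=south]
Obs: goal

Act: maze.move[dir=south]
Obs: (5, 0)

Answer: (5, 0)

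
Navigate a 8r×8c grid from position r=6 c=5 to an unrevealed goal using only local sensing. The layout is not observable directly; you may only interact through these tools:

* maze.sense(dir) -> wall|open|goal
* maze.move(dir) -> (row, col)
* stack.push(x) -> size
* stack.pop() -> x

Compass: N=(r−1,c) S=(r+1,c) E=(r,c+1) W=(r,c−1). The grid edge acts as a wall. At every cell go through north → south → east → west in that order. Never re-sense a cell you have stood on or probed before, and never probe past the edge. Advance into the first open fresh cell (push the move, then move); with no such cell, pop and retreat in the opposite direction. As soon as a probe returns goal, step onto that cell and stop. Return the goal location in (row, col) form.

CALL sense[dir→north]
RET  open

CALL push[x→north]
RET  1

CALL move[dir→north]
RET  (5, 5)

CALL sense[dir→north]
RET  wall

CALL sense[dir→east]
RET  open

CALL push[x→east]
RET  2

CALL move[dir→east]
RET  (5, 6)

CALL sense[dir→north]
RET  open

CALL push[x→north]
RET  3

CALL move[dir→north]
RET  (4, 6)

CALL sense[dir→north]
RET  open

CALL push[x→north]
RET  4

CALL move[dir→north]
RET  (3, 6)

CALL sense[dir→north]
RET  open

CALL push[x→north]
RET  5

CALL move[dir→north]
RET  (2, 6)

CALL sense[dir→north]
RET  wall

CALL sense[dir→east]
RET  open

CALL push[x→east]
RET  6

CALL move[dir→east]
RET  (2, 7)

CALL sense[dir→north]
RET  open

CALL push[x→north]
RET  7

CALL move[dir→north]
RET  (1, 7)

CALL sense[dir→north]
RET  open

CALL push[x→north]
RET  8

CALL move[dir→north]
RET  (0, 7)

CALL sense[dir→west]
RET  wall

CALL pop[]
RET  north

CALL move[dir→south]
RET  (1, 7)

CALL pop[]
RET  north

CALL move[dir→south]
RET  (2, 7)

CALL sense[dir→south]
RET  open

CALL push[x→south]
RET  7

CALL move[dir→south]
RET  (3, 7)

CALL sense[dir→south]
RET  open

CALL push[x→south]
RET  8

CALL move[dir→south]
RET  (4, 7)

CALL sense[dir→south]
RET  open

CALL push[x→south]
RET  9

CALL move[dir→south]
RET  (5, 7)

CALL sense[dir→south]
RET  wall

CALL pop[]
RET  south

CALL move[dir→north]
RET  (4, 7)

CALL pop[]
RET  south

CALL move[dir→north]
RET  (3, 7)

CALL pop[]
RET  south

CALL move[dir→north]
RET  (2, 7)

CALL pop[]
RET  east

CALL move[dir→west]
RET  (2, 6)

CALL sense[dir→west]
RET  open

CALL push[x→west]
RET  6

CALL move[dir→west]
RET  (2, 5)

CALL sense[dir→north]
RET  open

CALL push[x→north]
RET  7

CALL move[dir→north]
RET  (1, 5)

CALL sense[dir→north]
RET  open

CALL push[x→north]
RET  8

CALL move[dir→north]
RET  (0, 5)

CALL sense[dir→west]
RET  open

CALL push[x→west]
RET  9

CALL move[dir→west]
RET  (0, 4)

CALL sense[dir→south]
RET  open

CALL push[x→south]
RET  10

CALL move[dir→south]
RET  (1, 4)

CALL sense[dir→south]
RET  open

CALL push[x→south]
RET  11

CALL move[dir→south]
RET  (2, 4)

CALL sense[dir→south]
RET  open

CALL push[x→south]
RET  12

CALL move[dir→south]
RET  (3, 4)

CALL sense[dir→south]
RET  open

CALL push[x→south]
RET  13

CALL move[dir→south]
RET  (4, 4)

CALL sense[dir→south]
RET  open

CALL push[x→south]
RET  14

CALL move[dir→south]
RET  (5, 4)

CALL sense[dir→south]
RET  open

CALL push[x→south]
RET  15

CALL move[dir→south]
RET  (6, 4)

CALL sense[dir→south]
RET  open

CALL push[x→south]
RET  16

CALL move[dir→south]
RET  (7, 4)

CALL sense[dir→east]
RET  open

CALL push[x→east]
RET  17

CALL move[dir→east]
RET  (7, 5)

CALL sense[dir→east]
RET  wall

CALL pop[]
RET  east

CALL move[dir→west]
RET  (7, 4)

CALL sense[dir→west]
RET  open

CALL push[x→west]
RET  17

CALL move[dir→west]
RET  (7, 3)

CALL sense[dir→north]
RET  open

CALL push[x→north]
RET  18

CALL move[dir→north]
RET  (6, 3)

CALL sense[dir→north]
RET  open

CALL push[x→north]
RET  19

CALL move[dir→north]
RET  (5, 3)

CALL sense[dir→north]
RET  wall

CALL sense[dir→west]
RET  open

CALL push[x→west]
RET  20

CALL move[dir→west]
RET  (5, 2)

CALL sense[dir→north]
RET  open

CALL push[x→north]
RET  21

CALL move[dir→north]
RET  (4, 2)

CALL sense[dir→north]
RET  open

CALL push[x→north]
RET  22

CALL move[dir→north]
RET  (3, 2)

CALL sense[dir→north]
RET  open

CALL push[x→north]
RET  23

CALL move[dir→north]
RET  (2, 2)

CALL sense[dir→north]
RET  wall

CALL sense[dir→east]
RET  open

CALL push[x→east]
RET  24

CALL move[dir→east]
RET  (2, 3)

CALL sense[dir→north]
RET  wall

CALL sense[dir→south]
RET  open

CALL push[x→south]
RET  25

CALL move[dir→south]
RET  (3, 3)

CALL pop[]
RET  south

CALL move[dir→north]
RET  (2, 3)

CALL pop[]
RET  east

CALL move[dir→west]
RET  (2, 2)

CALL sense[dir→west]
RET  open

CALL push[x→west]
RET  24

CALL move[dir→west]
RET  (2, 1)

CALL sense[dir→north]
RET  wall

CALL sense[dir→south]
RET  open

CALL push[x→south]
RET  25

CALL move[dir→south]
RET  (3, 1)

CALL sense[dir→south]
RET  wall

CALL sense[dir→west]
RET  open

CALL push[x→west]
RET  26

CALL move[dir→west]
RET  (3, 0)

CALL sense[dir→north]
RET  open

CALL push[x→north]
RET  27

CALL move[dir→north]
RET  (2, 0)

CALL sense[dir→north]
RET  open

CALL push[x→north]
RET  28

CALL move[dir→north]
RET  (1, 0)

CALL sense[dir→north]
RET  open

CALL push[x→north]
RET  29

CALL move[dir→north]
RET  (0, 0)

CALL sense[dir→east]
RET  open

CALL push[x→east]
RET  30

CALL move[dir→east]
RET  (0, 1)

CALL sense[dir→east]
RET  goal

CALL move[dir→east]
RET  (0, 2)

Answer: (0, 2)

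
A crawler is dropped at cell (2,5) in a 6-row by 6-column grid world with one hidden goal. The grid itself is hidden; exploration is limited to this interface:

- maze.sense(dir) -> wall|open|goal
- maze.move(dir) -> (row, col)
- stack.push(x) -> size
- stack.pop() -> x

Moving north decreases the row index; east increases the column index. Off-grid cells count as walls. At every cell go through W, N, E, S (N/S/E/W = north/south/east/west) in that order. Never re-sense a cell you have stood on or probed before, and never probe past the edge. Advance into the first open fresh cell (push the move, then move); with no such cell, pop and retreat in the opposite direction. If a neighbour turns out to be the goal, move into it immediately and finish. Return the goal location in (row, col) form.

% sense(dir: west) ~> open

% push(x: west) ~> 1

% move(dir: west) ~> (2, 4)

% sense(dir: west) ~> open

% push(x: west) ~> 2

% move(dir: west) ~> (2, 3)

% sense(dir: west) ~> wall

% sense(dir: north) ~> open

% push(x: north) ~> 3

% move(dir: north) ~> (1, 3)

% sense(dir: west) ~> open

% push(x: west) ~> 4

% move(dir: west) ~> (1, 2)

% sense(dir: west) ~> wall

% sense(dir: north) ~> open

% push(x: north) ~> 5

% move(dir: north) ~> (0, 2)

% sense(dir: west) ~> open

% push(x: west) ~> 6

% move(dir: west) ~> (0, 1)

% sense(dir: west) ~> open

% push(x: west) ~> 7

% move(dir: west) ~> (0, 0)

% sense(dir: south) ~> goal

% move(dir: south) ~> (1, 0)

Answer: (1, 0)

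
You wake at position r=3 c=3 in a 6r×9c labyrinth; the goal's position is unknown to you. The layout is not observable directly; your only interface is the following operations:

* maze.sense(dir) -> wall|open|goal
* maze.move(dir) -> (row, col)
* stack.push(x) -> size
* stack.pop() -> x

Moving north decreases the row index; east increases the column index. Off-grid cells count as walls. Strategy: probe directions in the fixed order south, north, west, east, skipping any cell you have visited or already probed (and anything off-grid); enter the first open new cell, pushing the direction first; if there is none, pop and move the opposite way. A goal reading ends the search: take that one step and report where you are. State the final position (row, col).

→ sense(dir=south)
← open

→ push(x=south)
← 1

→ move(dir=south)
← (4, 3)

→ sense(dir=south)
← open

→ push(x=south)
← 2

→ move(dir=south)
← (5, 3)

→ sense(dir=west)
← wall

→ sense(dir=east)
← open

→ push(x=east)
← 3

→ move(dir=east)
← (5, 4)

→ sense(dir=north)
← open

→ push(x=north)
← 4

→ move(dir=north)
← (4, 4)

→ sense(dir=north)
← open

→ push(x=north)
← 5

→ move(dir=north)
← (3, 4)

→ sense(dir=north)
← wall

→ sense(dir=east)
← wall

→ pop()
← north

→ move(dir=south)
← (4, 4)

→ sense(dir=east)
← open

→ push(x=east)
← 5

→ move(dir=east)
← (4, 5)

→ sense(dir=south)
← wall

→ sense(dir=east)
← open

→ push(x=east)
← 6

→ move(dir=east)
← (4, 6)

→ sense(dir=south)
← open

→ push(x=south)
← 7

→ move(dir=south)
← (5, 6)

→ sense(dir=east)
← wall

→ pop()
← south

→ move(dir=north)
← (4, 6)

→ sense(dir=north)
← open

→ push(x=north)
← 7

→ move(dir=north)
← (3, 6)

→ sense(dir=north)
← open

→ push(x=north)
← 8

→ move(dir=north)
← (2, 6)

→ sense(dir=north)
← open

→ push(x=north)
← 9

→ move(dir=north)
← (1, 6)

→ sense(dir=north)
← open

→ push(x=north)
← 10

→ move(dir=north)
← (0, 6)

→ sense(dir=west)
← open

→ push(x=west)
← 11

→ move(dir=west)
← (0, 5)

→ sense(dir=south)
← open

→ push(x=south)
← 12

→ move(dir=south)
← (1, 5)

→ sense(dir=south)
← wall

→ sense(dir=west)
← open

→ push(x=west)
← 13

→ move(dir=west)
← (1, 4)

→ sense(dir=north)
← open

→ push(x=north)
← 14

→ move(dir=north)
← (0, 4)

→ sense(dir=west)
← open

→ push(x=west)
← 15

→ move(dir=west)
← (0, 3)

→ sense(dir=south)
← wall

→ sense(dir=west)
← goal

→ move(dir=west)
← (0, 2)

Answer: (0, 2)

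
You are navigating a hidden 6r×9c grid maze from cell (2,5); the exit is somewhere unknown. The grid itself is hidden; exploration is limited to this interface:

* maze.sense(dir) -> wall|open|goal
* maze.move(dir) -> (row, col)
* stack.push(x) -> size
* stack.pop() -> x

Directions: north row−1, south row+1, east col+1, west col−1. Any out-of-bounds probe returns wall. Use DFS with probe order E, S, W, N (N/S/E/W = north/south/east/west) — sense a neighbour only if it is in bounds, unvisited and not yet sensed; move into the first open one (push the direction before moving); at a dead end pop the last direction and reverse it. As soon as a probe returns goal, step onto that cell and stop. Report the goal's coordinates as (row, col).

> sense east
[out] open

> push east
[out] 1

> move east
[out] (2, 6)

> sense east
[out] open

> push east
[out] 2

> move east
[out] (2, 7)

> sense east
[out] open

> push east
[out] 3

> move east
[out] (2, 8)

> sense south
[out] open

> push south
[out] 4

> move south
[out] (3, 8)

> sense south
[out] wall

> sense west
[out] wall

> pop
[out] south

> move north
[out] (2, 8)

> sense north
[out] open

> push north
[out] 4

> move north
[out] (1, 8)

> sense west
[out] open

> push west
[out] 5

> move west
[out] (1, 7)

> sense west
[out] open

> push west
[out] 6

> move west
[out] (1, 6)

> sense west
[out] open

> push west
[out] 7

> move west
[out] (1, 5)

> sense west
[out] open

> push west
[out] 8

> move west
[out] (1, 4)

> sense south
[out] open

> push south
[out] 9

> move south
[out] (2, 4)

> sense south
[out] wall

> sense west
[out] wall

> pop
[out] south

> move north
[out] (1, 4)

> sense west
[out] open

> push west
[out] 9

> move west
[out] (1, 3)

> sense west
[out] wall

> sense north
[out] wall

> pop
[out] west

> move east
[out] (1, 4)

> sense north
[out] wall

> pop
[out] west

> move east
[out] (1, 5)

> sense north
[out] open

> push north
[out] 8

> move north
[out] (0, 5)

> sense east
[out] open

> push east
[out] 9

> move east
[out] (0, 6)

> sense east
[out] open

> push east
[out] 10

> move east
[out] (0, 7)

> sense east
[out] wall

> pop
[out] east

> move west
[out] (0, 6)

> pop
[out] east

> move west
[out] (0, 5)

> pop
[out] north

> move south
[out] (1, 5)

> pop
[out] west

> move east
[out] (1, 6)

> pop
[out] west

> move east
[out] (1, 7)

> pop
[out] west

> move east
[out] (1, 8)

> pop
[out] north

> move south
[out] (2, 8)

> pop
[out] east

> move west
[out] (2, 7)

> pop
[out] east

> move west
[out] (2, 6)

> sense south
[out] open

> push south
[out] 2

> move south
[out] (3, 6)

> sense south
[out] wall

> sense west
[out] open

> push west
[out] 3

> move west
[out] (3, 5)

> sense south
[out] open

> push south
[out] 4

> move south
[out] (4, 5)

> sense south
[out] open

> push south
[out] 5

> move south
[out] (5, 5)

> sense east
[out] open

> push east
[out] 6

> move east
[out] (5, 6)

> sense east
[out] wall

> pop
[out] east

> move west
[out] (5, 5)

> sense west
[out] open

> push west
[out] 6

> move west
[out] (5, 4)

> sense west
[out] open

> push west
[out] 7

> move west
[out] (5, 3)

> sense west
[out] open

> push west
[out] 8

> move west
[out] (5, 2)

> sense west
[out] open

> push west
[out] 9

> move west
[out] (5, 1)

> sense west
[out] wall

> sense north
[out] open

> push north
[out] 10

> move north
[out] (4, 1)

> sense east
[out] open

> push east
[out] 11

> move east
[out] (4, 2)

> sense east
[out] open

> push east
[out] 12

> move east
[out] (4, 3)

> sense east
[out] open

> push east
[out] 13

> move east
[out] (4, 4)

> pop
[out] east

> move west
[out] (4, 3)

> sense north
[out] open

> push north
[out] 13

> move north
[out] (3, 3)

> sense west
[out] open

> push west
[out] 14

> move west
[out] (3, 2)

> sense west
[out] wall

> sense north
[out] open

> push north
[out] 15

> move north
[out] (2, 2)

> sense west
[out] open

> push west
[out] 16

> move west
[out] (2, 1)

> sense west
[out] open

> push west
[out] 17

> move west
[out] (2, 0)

> sense south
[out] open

> push south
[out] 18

> move south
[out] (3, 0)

> sense south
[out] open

> push south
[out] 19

> move south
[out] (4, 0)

> pop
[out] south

> move north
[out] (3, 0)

> pop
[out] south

> move north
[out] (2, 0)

> sense north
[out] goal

> move north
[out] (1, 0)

Answer: (1, 0)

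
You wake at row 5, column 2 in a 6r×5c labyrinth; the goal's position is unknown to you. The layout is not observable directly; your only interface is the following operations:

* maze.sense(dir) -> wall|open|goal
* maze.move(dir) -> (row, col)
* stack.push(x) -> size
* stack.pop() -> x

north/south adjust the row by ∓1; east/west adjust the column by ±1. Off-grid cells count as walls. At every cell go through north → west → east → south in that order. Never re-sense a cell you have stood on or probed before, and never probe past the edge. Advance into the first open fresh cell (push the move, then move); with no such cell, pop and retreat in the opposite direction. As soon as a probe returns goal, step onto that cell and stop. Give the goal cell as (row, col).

>> maze.sense(dir=north)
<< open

>> stack.push(x=north)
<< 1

>> maze.move(dir=north)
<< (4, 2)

>> maze.sense(dir=north)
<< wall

>> maze.sense(dir=west)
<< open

>> stack.push(x=west)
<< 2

>> maze.move(dir=west)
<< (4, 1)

>> maze.sense(dir=north)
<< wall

>> maze.sense(dir=west)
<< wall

>> maze.sense(dir=south)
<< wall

>> stack.pop()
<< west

>> maze.move(dir=east)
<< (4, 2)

>> maze.sense(dir=east)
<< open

>> stack.push(x=east)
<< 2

>> maze.move(dir=east)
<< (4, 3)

>> maze.sense(dir=north)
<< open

>> stack.push(x=north)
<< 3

>> maze.move(dir=north)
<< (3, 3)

>> maze.sense(dir=north)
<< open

>> stack.push(x=north)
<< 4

>> maze.move(dir=north)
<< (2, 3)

>> maze.sense(dir=north)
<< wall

>> maze.sense(dir=west)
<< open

>> stack.push(x=west)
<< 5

>> maze.move(dir=west)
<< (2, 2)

>> maze.sense(dir=north)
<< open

>> stack.push(x=north)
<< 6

>> maze.move(dir=north)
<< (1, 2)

>> maze.sense(dir=north)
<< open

>> stack.push(x=north)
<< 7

>> maze.move(dir=north)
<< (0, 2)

>> maze.sense(dir=west)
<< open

>> stack.push(x=west)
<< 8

>> maze.move(dir=west)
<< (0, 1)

>> maze.sense(dir=west)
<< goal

>> maze.move(dir=west)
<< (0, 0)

Answer: (0, 0)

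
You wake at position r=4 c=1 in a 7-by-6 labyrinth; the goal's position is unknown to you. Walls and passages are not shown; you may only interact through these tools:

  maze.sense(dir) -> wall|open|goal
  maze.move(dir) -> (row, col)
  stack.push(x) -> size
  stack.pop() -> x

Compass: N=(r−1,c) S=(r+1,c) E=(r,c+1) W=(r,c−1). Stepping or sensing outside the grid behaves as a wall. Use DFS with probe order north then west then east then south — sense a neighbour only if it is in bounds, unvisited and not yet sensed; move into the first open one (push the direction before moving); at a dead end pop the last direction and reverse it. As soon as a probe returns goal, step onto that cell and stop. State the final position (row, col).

Now I run maze.sense using dir: north, → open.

Using stack.push using x: north, and see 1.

Invoking maze.move using dir: north, : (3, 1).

I try maze.sense using dir: north, → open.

Invoking stack.push using x: north, — result: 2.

I call maze.move using dir: north, and observe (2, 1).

I invoke maze.sense using dir: north, and observe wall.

I invoke maze.sense using dir: west, yielding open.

Next I call stack.push using x: west, : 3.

Now I run maze.move using dir: west, and see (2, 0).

I run maze.sense using dir: north, : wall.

Then maze.sense using dir: south, and see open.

I use stack.push using x: south, which returns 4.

Calling maze.move using dir: south, : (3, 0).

Using maze.sense using dir: south, and observe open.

I try stack.push using x: south, and see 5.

Invoking maze.move using dir: south, and get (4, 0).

Then maze.sense using dir: south, yielding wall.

Using stack.pop(), and get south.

Then maze.move using dir: north, giving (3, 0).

Then stack.pop, : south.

Now I run maze.move using dir: north, and get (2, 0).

I invoke stack.pop(), → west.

I run maze.move using dir: east, : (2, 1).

Using maze.sense using dir: east, which returns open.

Then stack.push using x: east, yielding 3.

I use maze.move using dir: east, yielding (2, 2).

Next I call maze.sense using dir: north, which returns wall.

Now I run maze.sense using dir: east, and see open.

I use stack.push using x: east, and get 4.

Using maze.move using dir: east, and observe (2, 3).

Next I call maze.sense using dir: north, yielding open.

Then stack.push using x: north, and observe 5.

Using maze.move using dir: north, → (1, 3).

I run maze.sense using dir: north, and see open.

Now I run stack.push using x: north, giving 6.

I try maze.move using dir: north, yielding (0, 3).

I invoke maze.sense using dir: west, yielding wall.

I run maze.sense using dir: east, which returns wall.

I try stack.pop(), which returns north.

I call maze.move using dir: south, yielding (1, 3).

I call maze.sense using dir: east, — result: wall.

Next I call stack.pop, giving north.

I use maze.move using dir: south, → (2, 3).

I use maze.sense using dir: east, → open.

Using stack.push using x: east, — result: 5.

Next I call maze.move using dir: east, and get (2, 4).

Using maze.sense using dir: east, and get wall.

I run maze.sense using dir: south, which returns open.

Calling stack.push using x: south, → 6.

I call maze.move using dir: south, giving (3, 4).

I run maze.sense using dir: west, yielding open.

Calling stack.push using x: west, → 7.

I use maze.move using dir: west, : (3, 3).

Now I run maze.sense using dir: west, giving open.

Then stack.push using x: west, — result: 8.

Using maze.move using dir: west, : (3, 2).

I try maze.sense using dir: south, → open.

Calling stack.push using x: south, giving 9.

Then maze.move using dir: south, giving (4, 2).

Then maze.sense using dir: east, and observe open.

Using stack.push using x: east, which returns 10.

I try maze.move using dir: east, giving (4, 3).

I call maze.sense using dir: east, and get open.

Next I call stack.push using x: east, giving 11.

I run maze.move using dir: east, : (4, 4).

I try maze.sense using dir: east, and see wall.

I use maze.sense using dir: south, → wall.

I use stack.pop, giving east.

I invoke maze.move using dir: west, and see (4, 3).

I try maze.sense using dir: south, and observe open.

Now I run stack.push using x: south, and see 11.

Calling maze.move using dir: south, yielding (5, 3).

Calling maze.sense using dir: west, — result: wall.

I use maze.sense using dir: south, which returns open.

I use stack.push using x: south, yielding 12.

I use maze.move using dir: south, : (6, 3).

I run maze.sense using dir: west, and get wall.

I call maze.sense using dir: east, which returns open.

I try stack.push using x: east, and see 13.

Using maze.move using dir: east, giving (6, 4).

I try maze.sense using dir: east, and observe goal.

I call maze.move using dir: east, and observe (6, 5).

Answer: (6, 5)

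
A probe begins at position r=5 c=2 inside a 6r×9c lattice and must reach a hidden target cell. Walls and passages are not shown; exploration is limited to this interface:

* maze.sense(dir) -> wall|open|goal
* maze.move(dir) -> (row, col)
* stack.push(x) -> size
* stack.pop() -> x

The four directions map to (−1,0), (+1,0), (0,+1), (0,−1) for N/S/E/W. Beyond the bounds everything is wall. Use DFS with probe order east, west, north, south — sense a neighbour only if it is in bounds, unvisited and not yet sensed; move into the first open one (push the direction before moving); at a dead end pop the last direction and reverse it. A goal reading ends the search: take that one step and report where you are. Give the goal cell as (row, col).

Action: maze.sense[dir='east']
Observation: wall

Action: maze.sense[dir='west']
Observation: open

Action: stack.push[x='west']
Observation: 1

Action: maze.move[dir='west']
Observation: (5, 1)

Action: maze.sense[dir='west']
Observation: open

Action: stack.push[x='west']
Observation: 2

Action: maze.move[dir='west']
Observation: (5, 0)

Action: maze.sense[dir='north']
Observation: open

Action: stack.push[x='north']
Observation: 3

Action: maze.move[dir='north']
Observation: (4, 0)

Action: maze.sense[dir='east']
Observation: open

Action: stack.push[x='east']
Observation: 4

Action: maze.move[dir='east']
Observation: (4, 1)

Action: maze.sense[dir='east']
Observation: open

Action: stack.push[x='east']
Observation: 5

Action: maze.move[dir='east']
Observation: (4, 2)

Action: maze.sense[dir='east']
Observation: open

Action: stack.push[x='east']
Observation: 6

Action: maze.move[dir='east']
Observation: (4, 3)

Action: maze.sense[dir='east']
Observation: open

Action: stack.push[x='east']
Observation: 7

Action: maze.move[dir='east']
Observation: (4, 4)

Action: maze.sense[dir='east']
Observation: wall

Action: maze.sense[dir='north']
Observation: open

Action: stack.push[x='north']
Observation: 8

Action: maze.move[dir='north']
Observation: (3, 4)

Action: maze.sense[dir='east']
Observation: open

Action: stack.push[x='east']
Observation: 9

Action: maze.move[dir='east']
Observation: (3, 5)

Action: maze.sense[dir='east']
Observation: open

Action: stack.push[x='east']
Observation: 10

Action: maze.move[dir='east']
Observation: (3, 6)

Action: maze.sense[dir='east']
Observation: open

Action: stack.push[x='east']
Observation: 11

Action: maze.move[dir='east']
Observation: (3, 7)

Action: maze.sense[dir='east']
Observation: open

Action: stack.push[x='east']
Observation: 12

Action: maze.move[dir='east']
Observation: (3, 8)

Action: maze.sense[dir='north']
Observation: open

Action: stack.push[x='north']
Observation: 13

Action: maze.move[dir='north']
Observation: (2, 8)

Action: maze.sense[dir='west']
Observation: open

Action: stack.push[x='west']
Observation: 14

Action: maze.move[dir='west']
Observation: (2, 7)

Action: maze.sense[dir='west']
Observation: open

Action: stack.push[x='west']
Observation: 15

Action: maze.move[dir='west']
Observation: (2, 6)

Action: maze.sense[dir='west']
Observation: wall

Action: maze.sense[dir='north']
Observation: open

Action: stack.push[x='north']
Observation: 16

Action: maze.move[dir='north']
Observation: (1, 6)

Action: maze.sense[dir='east']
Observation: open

Action: stack.push[x='east']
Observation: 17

Action: maze.move[dir='east']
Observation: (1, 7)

Action: maze.sense[dir='east']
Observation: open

Action: stack.push[x='east']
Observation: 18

Action: maze.move[dir='east']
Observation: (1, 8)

Action: maze.sense[dir='north']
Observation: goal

Action: maze.move[dir='north']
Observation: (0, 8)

Answer: (0, 8)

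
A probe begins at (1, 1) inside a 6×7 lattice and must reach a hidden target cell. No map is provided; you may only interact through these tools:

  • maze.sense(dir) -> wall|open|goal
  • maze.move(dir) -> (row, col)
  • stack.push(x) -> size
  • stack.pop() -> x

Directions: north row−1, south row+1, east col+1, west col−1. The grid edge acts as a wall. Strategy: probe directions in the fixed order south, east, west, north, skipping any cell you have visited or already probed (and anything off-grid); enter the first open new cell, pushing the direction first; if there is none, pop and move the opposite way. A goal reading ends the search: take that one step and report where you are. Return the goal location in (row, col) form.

==> maze.sense(dir='south')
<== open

==> stack.push(x='south')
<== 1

==> maze.move(dir='south')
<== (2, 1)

==> maze.sense(dir='south')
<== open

==> stack.push(x='south')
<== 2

==> maze.move(dir='south')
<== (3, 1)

==> maze.sense(dir='south')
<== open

==> stack.push(x='south')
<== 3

==> maze.move(dir='south')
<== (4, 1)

==> maze.sense(dir='south')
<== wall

==> maze.sense(dir='east')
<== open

==> stack.push(x='east')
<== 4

==> maze.move(dir='east')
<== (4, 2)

==> maze.sense(dir='south')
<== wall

==> maze.sense(dir='east')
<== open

==> stack.push(x='east')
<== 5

==> maze.move(dir='east')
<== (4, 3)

==> maze.sense(dir='south')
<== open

==> stack.push(x='south')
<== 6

==> maze.move(dir='south')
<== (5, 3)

==> maze.sense(dir='east')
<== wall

==> stack.pop()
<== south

==> maze.move(dir='north')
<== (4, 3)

==> maze.sense(dir='east')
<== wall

==> maze.sense(dir='north')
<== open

==> stack.push(x='north')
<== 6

==> maze.move(dir='north')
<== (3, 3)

==> maze.sense(dir='east')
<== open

==> stack.push(x='east')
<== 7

==> maze.move(dir='east')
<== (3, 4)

==> maze.sense(dir='east')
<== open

==> stack.push(x='east')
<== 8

==> maze.move(dir='east')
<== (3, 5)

==> maze.sense(dir='south')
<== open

==> stack.push(x='south')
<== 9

==> maze.move(dir='south')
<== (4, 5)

==> maze.sense(dir='south')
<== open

==> stack.push(x='south')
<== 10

==> maze.move(dir='south')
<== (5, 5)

==> maze.sense(dir='east')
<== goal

==> maze.move(dir='east')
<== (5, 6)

Answer: (5, 6)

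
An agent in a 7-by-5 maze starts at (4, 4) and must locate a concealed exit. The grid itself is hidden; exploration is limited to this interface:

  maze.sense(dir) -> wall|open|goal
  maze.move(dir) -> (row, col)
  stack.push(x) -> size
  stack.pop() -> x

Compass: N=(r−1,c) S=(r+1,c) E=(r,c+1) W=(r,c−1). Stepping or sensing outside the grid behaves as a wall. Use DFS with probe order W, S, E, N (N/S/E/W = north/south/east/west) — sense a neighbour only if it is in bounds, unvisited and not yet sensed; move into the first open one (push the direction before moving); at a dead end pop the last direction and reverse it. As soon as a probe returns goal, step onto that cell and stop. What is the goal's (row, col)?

I run sense using dir: west, giving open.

I run push using x: west, and observe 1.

I invoke move using dir: west, which returns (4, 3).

I try sense using dir: west, and see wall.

I try sense using dir: south, and get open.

Then push using x: south, : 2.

I invoke move using dir: south, yielding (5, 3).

I run sense using dir: west, and see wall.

Next I call sense using dir: south, and see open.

Next I call push using x: south, : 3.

I run move using dir: south, → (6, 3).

Then sense using dir: west, giving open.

I use push using x: west, yielding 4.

I call move using dir: west, — result: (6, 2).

I invoke sense using dir: west, giving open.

Next I call push using x: west, → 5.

Now I run move using dir: west, which returns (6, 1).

I use sense using dir: west, and get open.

I try push using x: west, and see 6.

I run move using dir: west, and see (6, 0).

Now I run sense using dir: north, and see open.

Calling push using x: north, which returns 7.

Next I call move using dir: north, and see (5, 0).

Invoking sense using dir: east, giving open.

I call push using x: east, yielding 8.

I call move using dir: east, and see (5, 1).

Now I run sense using dir: north, and get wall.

Then pop(), and observe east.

I invoke move using dir: west, → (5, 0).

Using sense using dir: north, and see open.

I invoke push using x: north, and get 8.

Using move using dir: north, and get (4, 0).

I invoke sense using dir: north, and get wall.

I run pop, giving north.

Calling move using dir: south, : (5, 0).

Then pop(), — result: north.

I use move using dir: south, giving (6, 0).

Now I run pop, → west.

Next I call move using dir: east, and get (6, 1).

Invoking pop, and get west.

Then move using dir: east, : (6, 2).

Invoking pop, : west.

Calling move using dir: east, yielding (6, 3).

Calling sense using dir: east, — result: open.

I use push using x: east, and observe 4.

Now I run move using dir: east, → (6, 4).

Calling sense using dir: north, and get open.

Then push using x: north, and get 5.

I use move using dir: north, which returns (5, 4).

Then pop(), and get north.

Calling move using dir: south, — result: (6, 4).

I invoke pop, — result: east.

Invoking move using dir: west, and get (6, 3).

Next I call pop(), which returns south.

Then move using dir: north, which returns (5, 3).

I use pop(), — result: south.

Using move using dir: north, yielding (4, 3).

Invoking sense using dir: north, which returns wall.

I use pop, yielding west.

Then move using dir: east, and observe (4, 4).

Now I run sense using dir: north, — result: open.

Invoking push using x: north, and see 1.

Next I call move using dir: north, : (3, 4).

Calling sense using dir: north, — result: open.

Then push using x: north, → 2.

Then move using dir: north, and get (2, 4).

I use sense using dir: west, giving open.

Using push using x: west, giving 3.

Invoking move using dir: west, and observe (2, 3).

Calling sense using dir: west, — result: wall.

I run sense using dir: north, — result: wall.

I use pop, — result: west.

Next I call move using dir: east, which returns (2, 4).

Now I run sense using dir: north, → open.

I try push using x: north, → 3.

Then move using dir: north, — result: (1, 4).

Now I run sense using dir: north, yielding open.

Using push using x: north, which returns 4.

Now I run move using dir: north, giving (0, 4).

Now I run sense using dir: west, — result: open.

Now I run push using x: west, and get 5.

Then move using dir: west, yielding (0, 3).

Using sense using dir: west, — result: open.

Calling push using x: west, — result: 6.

Using move using dir: west, : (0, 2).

Using sense using dir: west, which returns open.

I invoke push using x: west, yielding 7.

Invoking move using dir: west, which returns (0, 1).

I use sense using dir: west, yielding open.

Invoking push using x: west, yielding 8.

Now I run move using dir: west, and get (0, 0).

Now I run sense using dir: south, and see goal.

Then move using dir: south, giving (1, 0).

Answer: (1, 0)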